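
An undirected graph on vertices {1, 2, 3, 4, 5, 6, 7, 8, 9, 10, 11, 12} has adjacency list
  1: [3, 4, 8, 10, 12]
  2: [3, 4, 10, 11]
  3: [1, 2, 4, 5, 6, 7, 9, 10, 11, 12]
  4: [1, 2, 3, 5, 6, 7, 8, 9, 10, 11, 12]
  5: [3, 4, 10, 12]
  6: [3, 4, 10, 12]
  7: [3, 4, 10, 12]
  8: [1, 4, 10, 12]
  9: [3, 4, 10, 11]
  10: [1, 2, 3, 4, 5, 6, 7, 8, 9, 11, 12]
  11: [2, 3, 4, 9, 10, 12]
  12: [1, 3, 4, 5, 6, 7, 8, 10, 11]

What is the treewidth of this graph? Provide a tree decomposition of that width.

The largest bag has 5 vertices, giving width 4; this decomposition certifies tw(G) ≤ 4. Conversely, {1, 4, 8, 10, 12} is a clique of size 5, and the vertices of any clique must share a bag in every tree decomposition; so some bag has ≥ 5 vertices and tw(G) ≥ 4. Hence tw(G) = 4 exactly.

Treewidth 4.
Bags: B1 = {1, 3, 4, 10, 12}  B2 = {3, 4, 5, 10, 12}  B3 = {3, 4, 6, 10, 12}  B4 = {3, 4, 10, 11, 12}  B5 = {3, 4, 7, 10, 12}  B6 = {2, 3, 4, 10, 11}  B7 = {1, 4, 8, 10, 12}  B8 = {3, 4, 9, 10, 11}
Tree: B1–B2, B2–B3, B3–B4, B4–B5, B4–B6, B1–B7, B4–B8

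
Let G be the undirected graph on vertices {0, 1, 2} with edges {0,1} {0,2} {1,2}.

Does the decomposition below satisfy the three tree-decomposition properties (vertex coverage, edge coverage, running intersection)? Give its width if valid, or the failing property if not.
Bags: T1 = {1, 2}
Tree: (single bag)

A tree decomposition must satisfy three properties: every vertex lies in some bag; for every edge, both endpoints lie together in some bag; and for every vertex, the bags containing it form a connected subtree. Here vertex 0 appears in no bag, so the decomposition is invalid.

No — vertex 0 appears in no bag.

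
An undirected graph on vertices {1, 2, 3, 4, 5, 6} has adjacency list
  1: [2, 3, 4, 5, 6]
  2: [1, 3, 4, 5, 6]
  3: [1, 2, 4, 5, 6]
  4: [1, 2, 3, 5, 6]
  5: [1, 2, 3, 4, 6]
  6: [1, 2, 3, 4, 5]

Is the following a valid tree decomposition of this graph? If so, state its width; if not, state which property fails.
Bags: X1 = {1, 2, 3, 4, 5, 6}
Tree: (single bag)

Checking the three conditions: (i) the bags cover all of {1, 2, 3, 4, 5, 6}; (ii) for each edge, some bag contains both endpoints; (iii) the bags containing any fixed vertex form a subtree. All hold, so the decomposition is valid with width 6 − 1 = 5.

Yes; width 5.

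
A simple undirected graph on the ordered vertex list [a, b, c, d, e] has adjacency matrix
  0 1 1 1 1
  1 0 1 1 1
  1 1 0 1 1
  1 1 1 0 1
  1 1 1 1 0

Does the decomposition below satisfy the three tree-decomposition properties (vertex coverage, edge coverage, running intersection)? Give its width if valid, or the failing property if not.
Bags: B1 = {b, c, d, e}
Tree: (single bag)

No — vertex a appears in no bag.

A tree decomposition must satisfy three properties: every vertex lies in some bag; for every edge, both endpoints lie together in some bag; and for every vertex, the bags containing it form a connected subtree. Here vertex a appears in no bag, so the decomposition is invalid.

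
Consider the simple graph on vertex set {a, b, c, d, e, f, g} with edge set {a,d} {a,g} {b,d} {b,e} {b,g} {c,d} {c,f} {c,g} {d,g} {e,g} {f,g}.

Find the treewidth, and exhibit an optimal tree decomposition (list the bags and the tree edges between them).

The largest bag has 3 vertices, giving width 2; this decomposition certifies tw(G) ≤ 2. On the other hand G contains the 3-clique {c, d, g}. A clique must lie in a single bag of any decomposition, so no decomposition can have width below 2. Hence tw(G) = 2 exactly.

Treewidth 2.
One such decomposition:
Bags: B1 = {c, d, g}  B2 = {c, f, g}  B3 = {a, d, g}  B4 = {b, d, g}  B5 = {b, e, g}
Tree: B1–B2, B1–B3, B3–B4, B4–B5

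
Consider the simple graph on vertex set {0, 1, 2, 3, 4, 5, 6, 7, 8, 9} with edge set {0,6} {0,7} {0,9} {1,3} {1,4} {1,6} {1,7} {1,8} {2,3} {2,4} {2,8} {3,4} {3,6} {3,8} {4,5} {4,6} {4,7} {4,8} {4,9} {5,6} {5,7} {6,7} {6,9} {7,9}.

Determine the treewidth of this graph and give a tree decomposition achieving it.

Treewidth 3.
Bags: B1 = {1, 3, 4, 8}  B2 = {1, 3, 4, 6}  B3 = {1, 4, 6, 7}  B4 = {2, 3, 4, 8}  B5 = {4, 6, 7, 9}  B6 = {4, 5, 6, 7}  B7 = {0, 6, 7, 9}
Tree: B1–B2, B2–B3, B1–B4, B3–B5, B5–B6, B5–B7

Every bag has size at most 4, so the width is 4 − 1 = 3 and tw(G) ≤ 3. For the lower bound, the 4 vertices {0, 6, 7, 9} are pairwise adjacent, and any tree decomposition puts a clique entirely inside one bag — forcing width ≥ 3. Therefore the treewidth is 3.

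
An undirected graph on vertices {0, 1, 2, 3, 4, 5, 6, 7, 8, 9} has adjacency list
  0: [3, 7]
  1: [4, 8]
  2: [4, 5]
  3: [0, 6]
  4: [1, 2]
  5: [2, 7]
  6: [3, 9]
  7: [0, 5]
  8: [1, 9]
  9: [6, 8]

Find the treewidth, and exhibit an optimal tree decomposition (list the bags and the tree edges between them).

Each bag holds 3 vertices, so the decomposition has width 2, which upper-bounds the treewidth. For the lower bound, G contains the cycle 0–3–6–9–8–1–4–2–5–7–0, so G is not a forest; only forests have treewidth ≤ 1, hence tw(G) ≥ 2. Combining the bounds, tw(G) = 2.

Treewidth 2.
One such decomposition:
Bags: B1 = {0, 3, 6}  B2 = {0, 6, 9}  B3 = {0, 8, 9}  B4 = {0, 1, 8}  B5 = {0, 1, 4}  B6 = {0, 2, 4}  B7 = {0, 2, 5}  B8 = {0, 5, 7}
Tree: B1–B2, B2–B3, B3–B4, B4–B5, B5–B6, B6–B7, B7–B8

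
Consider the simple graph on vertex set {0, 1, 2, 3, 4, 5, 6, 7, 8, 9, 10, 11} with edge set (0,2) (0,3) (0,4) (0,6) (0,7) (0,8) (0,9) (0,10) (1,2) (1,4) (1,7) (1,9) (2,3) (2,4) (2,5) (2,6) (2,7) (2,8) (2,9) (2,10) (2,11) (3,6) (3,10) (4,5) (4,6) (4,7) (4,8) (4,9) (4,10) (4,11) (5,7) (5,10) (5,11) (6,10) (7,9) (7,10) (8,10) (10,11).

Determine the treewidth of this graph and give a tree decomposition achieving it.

Treewidth 4.
One optimal decomposition is:
Bags: B1 = {0, 2, 4, 8, 10}  B2 = {0, 2, 4, 6, 10}  B3 = {0, 2, 4, 7, 10}  B4 = {2, 4, 5, 7, 10}  B5 = {0, 2, 4, 7, 9}  B6 = {1, 2, 4, 7, 9}  B7 = {0, 2, 3, 6, 10}  B8 = {2, 4, 5, 10, 11}
Tree: B1–B2, B2–B3, B3–B4, B3–B5, B5–B6, B2–B7, B4–B8

Each bag holds 5 vertices, so the decomposition has width 4, which upper-bounds the treewidth. Conversely, {0, 2, 3, 6, 10} is a clique of size 5, and the vertices of any clique must share a bag in every tree decomposition; so some bag has ≥ 5 vertices and tw(G) ≥ 4. The upper and lower bounds meet at 4, so that is the treewidth.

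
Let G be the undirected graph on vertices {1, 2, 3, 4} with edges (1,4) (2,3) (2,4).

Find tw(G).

1

A width-1 tree decomposition is:
Bags: B1 = {2, 3}  B2 = {2, 4}  B3 = {1, 4}
Tree: B1–B2, B2–B3
Each bag holds 2 vertices, so the decomposition has width 1, which upper-bounds the treewidth. Since G has at least one edge (e.g. 3–2), it is not an edgeless graph, so tw(G) ≥ 1. The upper and lower bounds meet at 1, so that is the treewidth.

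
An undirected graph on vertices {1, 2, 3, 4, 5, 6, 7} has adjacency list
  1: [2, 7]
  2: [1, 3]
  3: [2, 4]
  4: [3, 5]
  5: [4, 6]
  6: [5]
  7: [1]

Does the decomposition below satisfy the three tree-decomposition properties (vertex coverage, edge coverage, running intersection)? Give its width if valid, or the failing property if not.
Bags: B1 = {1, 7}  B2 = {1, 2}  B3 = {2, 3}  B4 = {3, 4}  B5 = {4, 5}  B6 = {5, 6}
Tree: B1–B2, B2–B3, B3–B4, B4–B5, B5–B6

Checking the three conditions: (i) the bags cover all of {1, 2, 3, 4, 5, 6, 7}; (ii) for each edge, some bag contains both endpoints; (iii) the bags containing any fixed vertex form a subtree. All hold, so the decomposition is valid with width 2 − 1 = 1.

Yes; width 1.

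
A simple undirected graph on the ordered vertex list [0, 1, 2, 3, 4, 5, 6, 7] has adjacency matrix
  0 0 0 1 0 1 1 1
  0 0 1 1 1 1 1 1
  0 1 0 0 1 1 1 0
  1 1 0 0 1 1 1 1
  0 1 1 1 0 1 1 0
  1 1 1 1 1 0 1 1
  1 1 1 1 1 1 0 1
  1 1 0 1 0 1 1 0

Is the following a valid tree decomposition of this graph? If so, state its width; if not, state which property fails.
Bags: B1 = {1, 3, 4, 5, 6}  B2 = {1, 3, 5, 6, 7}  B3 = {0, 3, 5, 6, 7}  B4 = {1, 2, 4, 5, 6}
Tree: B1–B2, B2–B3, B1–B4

Yes; width 4.

Checking the three conditions: (i) the bags cover all of {0, 1, 2, 3, 4, 5, 6, 7}; (ii) for each edge, some bag contains both endpoints; (iii) the bags containing any fixed vertex form a subtree. All hold, so the decomposition is valid with width 5 − 1 = 4.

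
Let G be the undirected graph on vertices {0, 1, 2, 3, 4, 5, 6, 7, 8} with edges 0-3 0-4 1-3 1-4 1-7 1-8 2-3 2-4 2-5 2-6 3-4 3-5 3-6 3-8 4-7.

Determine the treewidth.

A width-2 tree decomposition is:
Bags: B1 = {2, 3, 4}  B2 = {2, 3, 6}  B3 = {1, 3, 4}  B4 = {1, 4, 7}  B5 = {2, 3, 5}  B6 = {0, 3, 4}  B7 = {1, 3, 8}
Tree: B1–B2, B1–B3, B3–B4, B2–B5, B3–B6, B3–B7
Every bag has size at most 3, so the width is 3 − 1 = 2 and tw(G) ≤ 2. On the other hand G contains the 3-clique {0, 3, 4}. A clique must lie in a single bag of any decomposition, so no decomposition can have width below 2. Combining the bounds, tw(G) = 2.

2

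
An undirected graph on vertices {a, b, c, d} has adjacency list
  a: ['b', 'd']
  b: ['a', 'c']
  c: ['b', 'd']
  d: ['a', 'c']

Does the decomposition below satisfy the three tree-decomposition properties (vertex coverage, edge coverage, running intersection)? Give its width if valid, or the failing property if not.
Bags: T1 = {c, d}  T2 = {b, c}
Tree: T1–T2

No — vertex a appears in no bag.

A tree decomposition must satisfy three properties: every vertex lies in some bag; for every edge, both endpoints lie together in some bag; and for every vertex, the bags containing it form a connected subtree. Here vertex a appears in no bag, so the decomposition is invalid.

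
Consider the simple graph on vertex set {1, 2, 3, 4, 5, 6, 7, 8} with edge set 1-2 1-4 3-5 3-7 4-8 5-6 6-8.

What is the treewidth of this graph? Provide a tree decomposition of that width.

Every bag has size at most 2, so the width is 2 − 1 = 1 and tw(G) ≤ 1. Any graph with an edge has treewidth ≥ 1, and G has the edge 7–3. Combining the bounds, tw(G) = 1.

Treewidth 1.
Bags: B1 = {3, 7}  B2 = {3, 5}  B3 = {5, 6}  B4 = {6, 8}  B5 = {4, 8}  B6 = {1, 4}  B7 = {1, 2}
Tree: B1–B2, B2–B3, B3–B4, B4–B5, B5–B6, B6–B7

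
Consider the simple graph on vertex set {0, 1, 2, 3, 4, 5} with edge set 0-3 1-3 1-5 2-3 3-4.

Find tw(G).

A width-1 tree decomposition is:
Bags: B1 = {0, 3}  B2 = {1, 3}  B3 = {2, 3}  B4 = {3, 4}  B5 = {1, 5}
Tree: B1–B2, B1–B3, B3–B4, B2–B5
The largest bag has 2 vertices, giving width 1; this decomposition certifies tw(G) ≤ 1. Any graph with an edge has treewidth ≥ 1, and G has the edge 3–0. Therefore the treewidth is 1.

1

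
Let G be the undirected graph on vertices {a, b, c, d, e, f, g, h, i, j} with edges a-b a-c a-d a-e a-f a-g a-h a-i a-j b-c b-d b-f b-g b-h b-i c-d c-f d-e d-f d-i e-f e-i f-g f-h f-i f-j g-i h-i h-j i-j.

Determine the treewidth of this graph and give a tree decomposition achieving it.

Each bag holds 5 vertices, so the decomposition has width 4, which upper-bounds the treewidth. Conversely, {a, b, c, d, f} is a clique of size 5, and the vertices of any clique must share a bag in every tree decomposition; so some bag has ≥ 5 vertices and tw(G) ≥ 4. Hence tw(G) = 4 exactly.

Treewidth 4.
One optimal decomposition is:
Bags: B1 = {a, b, d, f, i}  B2 = {a, b, f, h, i}  B3 = {a, b, c, d, f}  B4 = {a, b, f, g, i}  B5 = {a, d, e, f, i}  B6 = {a, f, h, i, j}
Tree: B1–B2, B1–B3, B1–B4, B1–B5, B2–B6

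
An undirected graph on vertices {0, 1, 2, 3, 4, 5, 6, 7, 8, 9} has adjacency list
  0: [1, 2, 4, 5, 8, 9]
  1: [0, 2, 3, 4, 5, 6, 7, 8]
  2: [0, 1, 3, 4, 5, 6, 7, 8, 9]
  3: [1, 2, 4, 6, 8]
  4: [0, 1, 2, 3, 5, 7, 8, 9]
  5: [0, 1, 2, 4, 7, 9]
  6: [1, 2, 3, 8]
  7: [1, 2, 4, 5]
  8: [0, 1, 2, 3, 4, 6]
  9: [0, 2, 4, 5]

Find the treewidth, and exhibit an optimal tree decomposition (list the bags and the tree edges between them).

Treewidth 4.
Bags: B1 = {0, 1, 2, 4, 8}  B2 = {0, 1, 2, 4, 5}  B3 = {1, 2, 3, 4, 8}  B4 = {0, 2, 4, 5, 9}  B5 = {1, 2, 4, 5, 7}  B6 = {1, 2, 3, 6, 8}
Tree: B1–B2, B1–B3, B2–B4, B2–B5, B3–B6

Each bag holds 5 vertices, so the decomposition has width 4, which upper-bounds the treewidth. Conversely, {0, 1, 2, 4, 8} is a clique of size 5, and the vertices of any clique must share a bag in every tree decomposition; so some bag has ≥ 5 vertices and tw(G) ≥ 4. Therefore the treewidth is 4.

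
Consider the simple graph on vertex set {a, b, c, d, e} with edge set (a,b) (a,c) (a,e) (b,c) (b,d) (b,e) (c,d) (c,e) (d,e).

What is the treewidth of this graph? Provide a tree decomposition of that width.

Each bag holds 4 vertices, so the decomposition has width 3, which upper-bounds the treewidth. On the other hand G contains the 4-clique {b, c, d, e}. A clique must lie in a single bag of any decomposition, so no decomposition can have width below 3. Hence tw(G) = 3 exactly.

Treewidth 3.
One optimal decomposition is:
Bags: B1 = {a, b, c, e}  B2 = {b, c, d, e}
Tree: B1–B2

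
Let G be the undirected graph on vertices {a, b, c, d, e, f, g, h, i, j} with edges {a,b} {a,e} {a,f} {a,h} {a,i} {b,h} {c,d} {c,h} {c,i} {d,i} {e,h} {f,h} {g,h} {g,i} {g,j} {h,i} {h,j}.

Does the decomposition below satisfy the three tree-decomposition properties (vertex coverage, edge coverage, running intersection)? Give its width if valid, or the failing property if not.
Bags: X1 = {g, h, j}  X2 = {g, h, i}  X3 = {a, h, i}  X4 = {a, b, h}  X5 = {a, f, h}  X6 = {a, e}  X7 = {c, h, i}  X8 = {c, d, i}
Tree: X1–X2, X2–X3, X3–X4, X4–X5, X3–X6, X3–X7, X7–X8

No — edge (h,e) lies in no bag.

A tree decomposition must satisfy three properties: every vertex lies in some bag; for every edge, both endpoints lie together in some bag; and for every vertex, the bags containing it form a connected subtree. Here edge (h,e) lies in no bag, so the decomposition is invalid.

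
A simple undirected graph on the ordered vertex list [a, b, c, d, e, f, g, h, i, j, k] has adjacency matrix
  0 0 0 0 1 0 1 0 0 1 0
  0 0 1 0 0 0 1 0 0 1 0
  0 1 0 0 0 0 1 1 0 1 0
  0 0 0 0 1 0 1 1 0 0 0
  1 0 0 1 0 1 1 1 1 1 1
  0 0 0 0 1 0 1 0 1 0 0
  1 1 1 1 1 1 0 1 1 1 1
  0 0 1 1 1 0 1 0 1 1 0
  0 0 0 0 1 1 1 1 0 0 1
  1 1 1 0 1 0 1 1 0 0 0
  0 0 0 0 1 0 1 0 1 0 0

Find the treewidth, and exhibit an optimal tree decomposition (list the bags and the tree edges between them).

Treewidth 3.
Bags: B1 = {b, c, g, j}  B2 = {c, g, h, j}  B3 = {e, g, h, j}  B4 = {a, e, g, j}  B5 = {e, g, h, i}  B6 = {e, f, g, i}  B7 = {d, e, g, h}  B8 = {e, g, i, k}
Tree: B1–B2, B2–B3, B3–B4, B3–B5, B5–B6, B3–B7, B6–B8

The largest bag has 4 vertices, giving width 3; this decomposition certifies tw(G) ≤ 3. Conversely, {a, e, g, j} is a clique of size 4, and the vertices of any clique must share a bag in every tree decomposition; so some bag has ≥ 4 vertices and tw(G) ≥ 3. Therefore the treewidth is 3.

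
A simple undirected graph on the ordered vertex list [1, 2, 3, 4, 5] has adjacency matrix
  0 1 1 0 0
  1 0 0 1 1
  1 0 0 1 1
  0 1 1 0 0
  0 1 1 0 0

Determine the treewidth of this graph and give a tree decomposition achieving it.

Every bag has size at most 3, so the width is 3 − 1 = 2 and tw(G) ≤ 2. Since 3–5–2–1–3 is a cycle in G, G is not acyclic. Forests are exactly the graphs of treewidth ≤ 1, so tw(G) ≥ 2. Therefore the treewidth is 2.

Treewidth 2.
One optimal decomposition is:
Bags: B1 = {2, 3, 5}  B2 = {1, 2, 3}  B3 = {2, 3, 4}
Tree: B1–B2, B2–B3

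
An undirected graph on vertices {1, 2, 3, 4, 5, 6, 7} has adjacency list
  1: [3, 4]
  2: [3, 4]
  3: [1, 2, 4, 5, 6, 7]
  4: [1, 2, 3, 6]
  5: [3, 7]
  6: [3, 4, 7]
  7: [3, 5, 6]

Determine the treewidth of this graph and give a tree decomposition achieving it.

Treewidth 2.
Bags: B1 = {3, 5, 7}  B2 = {3, 6, 7}  B3 = {3, 4, 6}  B4 = {1, 3, 4}  B5 = {2, 3, 4}
Tree: B1–B2, B2–B3, B3–B4, B4–B5

Each bag holds 3 vertices, so the decomposition has width 2, which upper-bounds the treewidth. Conversely, {1, 3, 4} is a clique of size 3, and the vertices of any clique must share a bag in every tree decomposition; so some bag has ≥ 3 vertices and tw(G) ≥ 2. The upper and lower bounds meet at 2, so that is the treewidth.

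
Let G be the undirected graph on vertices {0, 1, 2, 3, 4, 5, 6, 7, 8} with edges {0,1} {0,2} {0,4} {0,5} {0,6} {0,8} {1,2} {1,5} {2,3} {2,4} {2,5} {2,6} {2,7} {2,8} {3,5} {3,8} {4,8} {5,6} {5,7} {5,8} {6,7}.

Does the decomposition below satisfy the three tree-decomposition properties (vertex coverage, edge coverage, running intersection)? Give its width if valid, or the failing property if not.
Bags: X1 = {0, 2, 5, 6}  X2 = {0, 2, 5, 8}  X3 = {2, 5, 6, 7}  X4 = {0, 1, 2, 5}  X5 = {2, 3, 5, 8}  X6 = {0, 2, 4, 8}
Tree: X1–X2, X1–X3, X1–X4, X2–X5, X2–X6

Every vertex of G appears in some bag (union = {0, 1, 2, 3, 4, 5, 6, 7, 8}); every edge is covered by a bag; and for each vertex v the set of bags containing v is connected in the bag tree. The decomposition is therefore valid. The largest bag has 4 vertices, so the width is 3.

Yes; width 3.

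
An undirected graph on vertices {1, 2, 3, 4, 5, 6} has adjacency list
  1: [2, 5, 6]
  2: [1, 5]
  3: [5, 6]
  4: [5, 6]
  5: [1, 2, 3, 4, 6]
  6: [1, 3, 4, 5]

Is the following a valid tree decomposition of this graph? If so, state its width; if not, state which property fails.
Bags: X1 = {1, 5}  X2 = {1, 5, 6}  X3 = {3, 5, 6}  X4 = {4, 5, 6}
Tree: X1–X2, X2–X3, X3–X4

A tree decomposition must satisfy three properties: every vertex lies in some bag; for every edge, both endpoints lie together in some bag; and for every vertex, the bags containing it form a connected subtree. Here vertex 2 appears in no bag, so the decomposition is invalid.

No — vertex 2 appears in no bag.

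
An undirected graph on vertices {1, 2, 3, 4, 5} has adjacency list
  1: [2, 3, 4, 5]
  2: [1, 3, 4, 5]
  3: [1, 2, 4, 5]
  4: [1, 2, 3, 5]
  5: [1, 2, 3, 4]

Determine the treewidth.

A width-4 tree decomposition is:
Bags: B1 = {1, 2, 3, 4, 5}
Tree: (single bag)
A single bag containing all 5 vertices is trivially a valid decomposition of width 4. Conversely, {1, 2, 3, 4, 5} is a clique of size 5, and the vertices of any clique must share a bag in every tree decomposition; so some bag has ≥ 5 vertices and tw(G) ≥ 4. Therefore the treewidth is 4.

4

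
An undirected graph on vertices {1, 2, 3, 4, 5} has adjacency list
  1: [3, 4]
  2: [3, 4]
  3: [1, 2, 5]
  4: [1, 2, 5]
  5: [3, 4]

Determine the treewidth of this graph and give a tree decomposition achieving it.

The largest bag has 3 vertices, giving width 2; this decomposition certifies tw(G) ≤ 2. The edges 4–1–3–5–4 form a cycle, so G is not a tree and its treewidth is at least 2. Therefore the treewidth is 2.

Treewidth 2.
Bags: B1 = {1, 3, 4}  B2 = {3, 4, 5}  B3 = {2, 3, 4}
Tree: B1–B2, B2–B3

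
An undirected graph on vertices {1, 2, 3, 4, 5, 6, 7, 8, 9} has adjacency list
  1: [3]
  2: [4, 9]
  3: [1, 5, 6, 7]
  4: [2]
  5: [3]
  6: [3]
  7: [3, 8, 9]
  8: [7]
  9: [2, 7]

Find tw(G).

1

A width-1 tree decomposition is:
Bags: B1 = {3, 5}  B2 = {3, 6}  B3 = {3, 7}  B4 = {1, 3}  B5 = {7, 9}  B6 = {2, 9}  B7 = {7, 8}  B8 = {2, 4}
Tree: B1–B2, B2–B3, B2–B4, B3–B5, B5–B6, B3–B7, B6–B8
Each bag holds 2 vertices, so the decomposition has width 1, which upper-bounds the treewidth. G has an edge, so its treewidth is at least 1. Therefore the treewidth is 1.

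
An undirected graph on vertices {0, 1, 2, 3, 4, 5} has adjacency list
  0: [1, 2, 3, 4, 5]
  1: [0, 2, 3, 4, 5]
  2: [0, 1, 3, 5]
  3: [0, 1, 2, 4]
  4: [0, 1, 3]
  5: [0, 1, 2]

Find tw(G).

A width-3 tree decomposition is:
Bags: B1 = {0, 1, 2, 3}  B2 = {0, 1, 3, 4}  B3 = {0, 1, 2, 5}
Tree: B1–B2, B1–B3
The largest bag has 4 vertices, giving width 3; this decomposition certifies tw(G) ≤ 3. For the lower bound, the 4 vertices {0, 1, 2, 3} are pairwise adjacent, and any tree decomposition puts a clique entirely inside one bag — forcing width ≥ 3. Hence tw(G) = 3 exactly.

3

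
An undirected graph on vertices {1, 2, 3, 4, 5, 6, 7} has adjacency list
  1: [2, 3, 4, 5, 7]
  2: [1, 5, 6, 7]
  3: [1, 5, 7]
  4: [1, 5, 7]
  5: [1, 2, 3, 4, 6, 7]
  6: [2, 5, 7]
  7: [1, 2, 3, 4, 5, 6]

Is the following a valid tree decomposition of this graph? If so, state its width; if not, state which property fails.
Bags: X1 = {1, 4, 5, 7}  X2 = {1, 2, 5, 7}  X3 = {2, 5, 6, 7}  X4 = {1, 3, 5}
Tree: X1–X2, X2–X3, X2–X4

No — edge (7,3) lies in no bag.

A tree decomposition must satisfy three properties: every vertex lies in some bag; for every edge, both endpoints lie together in some bag; and for every vertex, the bags containing it form a connected subtree. Here edge (7,3) lies in no bag, so the decomposition is invalid.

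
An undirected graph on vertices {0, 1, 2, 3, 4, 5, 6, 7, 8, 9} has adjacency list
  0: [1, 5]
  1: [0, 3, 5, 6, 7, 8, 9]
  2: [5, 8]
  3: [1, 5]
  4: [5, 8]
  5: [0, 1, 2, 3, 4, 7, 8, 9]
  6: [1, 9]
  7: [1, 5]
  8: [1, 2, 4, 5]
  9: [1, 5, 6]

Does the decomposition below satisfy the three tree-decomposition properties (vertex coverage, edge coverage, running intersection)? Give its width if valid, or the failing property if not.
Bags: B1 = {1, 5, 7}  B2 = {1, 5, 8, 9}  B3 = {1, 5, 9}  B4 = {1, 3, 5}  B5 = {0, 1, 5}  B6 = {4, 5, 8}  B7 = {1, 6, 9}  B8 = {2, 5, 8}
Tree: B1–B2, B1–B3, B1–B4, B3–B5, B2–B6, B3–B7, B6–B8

No — bags containing vertex 9 are not connected in the tree.

A tree decomposition must satisfy three properties: every vertex lies in some bag; for every edge, both endpoints lie together in some bag; and for every vertex, the bags containing it form a connected subtree. Here bags containing vertex 9 are not connected in the tree, so the decomposition is invalid.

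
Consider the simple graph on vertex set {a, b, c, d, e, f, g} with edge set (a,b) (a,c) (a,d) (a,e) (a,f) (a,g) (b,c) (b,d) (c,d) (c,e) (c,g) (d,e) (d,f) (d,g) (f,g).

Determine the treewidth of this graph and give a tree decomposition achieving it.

Treewidth 3.
Bags: B1 = {a, c, d, g}  B2 = {a, b, c, d}  B3 = {a, c, d, e}  B4 = {a, d, f, g}
Tree: B1–B2, B2–B3, B1–B4

The largest bag has 4 vertices, giving width 3; this decomposition certifies tw(G) ≤ 3. On the other hand G contains the 4-clique {a, c, d, g}. A clique must lie in a single bag of any decomposition, so no decomposition can have width below 3. Combining the bounds, tw(G) = 3.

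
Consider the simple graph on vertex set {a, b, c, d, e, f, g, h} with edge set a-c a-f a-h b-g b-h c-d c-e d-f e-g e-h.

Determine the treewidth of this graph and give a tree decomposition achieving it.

Each bag holds 3 vertices, so the decomposition has width 2, which upper-bounds the treewidth. Since f–d–c–a–f is a cycle in G, G is not acyclic. Forests are exactly the graphs of treewidth ≤ 1, so tw(G) ≥ 2. Therefore the treewidth is 2.

Treewidth 2.
One optimal decomposition is:
Bags: B1 = {a, d, f}  B2 = {a, c, d}  B3 = {a, c, h}  B4 = {c, e, h}  B5 = {b, e, h}  B6 = {b, e, g}
Tree: B1–B2, B2–B3, B3–B4, B4–B5, B5–B6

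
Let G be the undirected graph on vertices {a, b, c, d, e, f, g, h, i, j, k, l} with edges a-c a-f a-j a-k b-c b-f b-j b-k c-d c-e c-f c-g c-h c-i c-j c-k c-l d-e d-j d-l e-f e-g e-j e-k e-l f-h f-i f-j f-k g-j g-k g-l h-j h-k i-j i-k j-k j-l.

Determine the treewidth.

4

A width-4 tree decomposition is:
Bags: B1 = {c, f, h, j, k}  B2 = {c, e, f, j, k}  B3 = {c, f, i, j, k}  B4 = {a, c, f, j, k}  B5 = {b, c, f, j, k}  B6 = {c, e, g, j, k}  B7 = {c, e, g, j, l}  B8 = {c, d, e, j, l}
Tree: B1–B2, B2–B3, B3–B4, B4–B5, B2–B6, B6–B7, B7–B8
The largest bag has 5 vertices, giving width 4; this decomposition certifies tw(G) ≤ 4. For the lower bound, the 5 vertices {c, d, e, j, l} are pairwise adjacent, and any tree decomposition puts a clique entirely inside one bag — forcing width ≥ 4. Therefore the treewidth is 4.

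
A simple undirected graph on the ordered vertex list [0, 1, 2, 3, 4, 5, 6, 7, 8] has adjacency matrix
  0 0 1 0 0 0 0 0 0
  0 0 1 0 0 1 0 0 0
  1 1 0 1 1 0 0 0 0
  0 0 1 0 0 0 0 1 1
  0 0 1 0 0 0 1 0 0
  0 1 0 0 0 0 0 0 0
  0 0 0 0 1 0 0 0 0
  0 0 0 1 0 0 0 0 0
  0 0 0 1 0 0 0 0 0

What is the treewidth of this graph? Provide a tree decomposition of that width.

Every bag has size at most 2, so the width is 2 − 1 = 1 and tw(G) ≤ 1. Since G has at least one edge (e.g. 1–2), it is not an edgeless graph, so tw(G) ≥ 1. Hence tw(G) = 1 exactly.

Treewidth 1.
One such decomposition:
Bags: B1 = {1, 2}  B2 = {2, 3}  B3 = {0, 2}  B4 = {3, 7}  B5 = {2, 4}  B6 = {3, 8}  B7 = {1, 5}  B8 = {4, 6}
Tree: B1–B2, B2–B3, B2–B4, B3–B5, B4–B6, B1–B7, B5–B8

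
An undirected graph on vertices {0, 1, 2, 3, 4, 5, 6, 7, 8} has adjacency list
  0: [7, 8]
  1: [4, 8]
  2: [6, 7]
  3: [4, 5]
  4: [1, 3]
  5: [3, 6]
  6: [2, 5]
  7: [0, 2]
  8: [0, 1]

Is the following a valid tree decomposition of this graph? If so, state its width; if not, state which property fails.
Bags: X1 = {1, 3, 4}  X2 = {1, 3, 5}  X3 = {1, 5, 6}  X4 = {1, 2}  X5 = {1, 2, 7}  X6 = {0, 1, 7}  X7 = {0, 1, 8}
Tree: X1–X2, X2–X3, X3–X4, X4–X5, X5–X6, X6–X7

A tree decomposition must satisfy three properties: every vertex lies in some bag; for every edge, both endpoints lie together in some bag; and for every vertex, the bags containing it form a connected subtree. Here edge (6,2) lies in no bag, so the decomposition is invalid.

No — edge (6,2) lies in no bag.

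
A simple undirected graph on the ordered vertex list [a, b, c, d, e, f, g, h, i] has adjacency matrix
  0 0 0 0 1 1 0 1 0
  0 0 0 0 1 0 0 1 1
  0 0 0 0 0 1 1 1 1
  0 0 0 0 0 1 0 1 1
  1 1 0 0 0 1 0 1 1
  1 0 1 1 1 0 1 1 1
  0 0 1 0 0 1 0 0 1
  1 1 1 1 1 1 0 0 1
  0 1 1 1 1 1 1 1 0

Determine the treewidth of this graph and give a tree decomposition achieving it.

Treewidth 3.
Bags: B1 = {c, f, h, i}  B2 = {e, f, h, i}  B3 = {c, f, g, i}  B4 = {b, e, h, i}  B5 = {d, f, h, i}  B6 = {a, e, f, h}
Tree: B1–B2, B1–B3, B2–B4, B1–B5, B2–B6

The largest bag has 4 vertices, giving width 3; this decomposition certifies tw(G) ≤ 3. For the lower bound, the 4 vertices {c, f, g, i} are pairwise adjacent, and any tree decomposition puts a clique entirely inside one bag — forcing width ≥ 3. Combining the bounds, tw(G) = 3.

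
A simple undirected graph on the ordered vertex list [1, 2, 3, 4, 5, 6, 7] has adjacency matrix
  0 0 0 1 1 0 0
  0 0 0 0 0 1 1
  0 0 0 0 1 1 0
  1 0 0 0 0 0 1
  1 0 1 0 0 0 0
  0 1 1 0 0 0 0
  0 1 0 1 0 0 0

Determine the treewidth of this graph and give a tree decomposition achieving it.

Treewidth 2.
One optimal decomposition is:
Bags: B1 = {2, 3, 6}  B2 = {2, 3, 5}  B3 = {1, 2, 5}  B4 = {1, 2, 4}  B5 = {2, 4, 7}
Tree: B1–B2, B2–B3, B3–B4, B4–B5

The largest bag has 3 vertices, giving width 2; this decomposition certifies tw(G) ≤ 2. Since 2–6–3–5–1–4–7–2 is a cycle in G, G is not acyclic. Forests are exactly the graphs of treewidth ≤ 1, so tw(G) ≥ 2. Hence tw(G) = 2 exactly.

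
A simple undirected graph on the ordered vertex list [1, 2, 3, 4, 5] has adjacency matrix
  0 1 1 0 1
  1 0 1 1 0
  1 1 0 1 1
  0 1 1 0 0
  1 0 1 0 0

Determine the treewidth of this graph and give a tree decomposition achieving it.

Treewidth 2.
One optimal decomposition is:
Bags: B1 = {1, 2, 3}  B2 = {1, 3, 5}  B3 = {2, 3, 4}
Tree: B1–B2, B1–B3

Every bag has size at most 3, so the width is 3 − 1 = 2 and tw(G) ≤ 2. Conversely, {1, 2, 3} is a clique of size 3, and the vertices of any clique must share a bag in every tree decomposition; so some bag has ≥ 3 vertices and tw(G) ≥ 2. The upper and lower bounds meet at 2, so that is the treewidth.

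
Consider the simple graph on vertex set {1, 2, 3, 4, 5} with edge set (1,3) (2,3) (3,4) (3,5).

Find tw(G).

1

A width-1 tree decomposition is:
Bags: B1 = {2, 3}  B2 = {1, 3}  B3 = {3, 4}  B4 = {3, 5}
Tree: B1–B2, B2–B3, B2–B4
The largest bag has 2 vertices, giving width 1; this decomposition certifies tw(G) ≤ 1. Since G has at least one edge (e.g. 2–3), it is not an edgeless graph, so tw(G) ≥ 1. Combining the bounds, tw(G) = 1.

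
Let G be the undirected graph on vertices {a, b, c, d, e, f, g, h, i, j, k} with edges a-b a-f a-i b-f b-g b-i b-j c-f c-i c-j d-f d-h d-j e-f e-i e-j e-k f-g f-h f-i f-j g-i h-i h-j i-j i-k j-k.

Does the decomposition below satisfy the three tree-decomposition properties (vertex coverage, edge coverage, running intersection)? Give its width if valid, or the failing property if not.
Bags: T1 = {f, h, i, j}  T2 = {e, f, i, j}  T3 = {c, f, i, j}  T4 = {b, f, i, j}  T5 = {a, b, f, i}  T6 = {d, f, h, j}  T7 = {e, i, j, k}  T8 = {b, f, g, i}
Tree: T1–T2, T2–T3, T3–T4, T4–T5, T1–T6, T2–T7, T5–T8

Every vertex of G appears in some bag (union = {a, b, c, d, e, f, g, h, i, j, k}); every edge is covered by a bag; and for each vertex v the set of bags containing v is connected in the bag tree. The decomposition is therefore valid. The largest bag has 4 vertices, so the width is 3.

Yes; width 3.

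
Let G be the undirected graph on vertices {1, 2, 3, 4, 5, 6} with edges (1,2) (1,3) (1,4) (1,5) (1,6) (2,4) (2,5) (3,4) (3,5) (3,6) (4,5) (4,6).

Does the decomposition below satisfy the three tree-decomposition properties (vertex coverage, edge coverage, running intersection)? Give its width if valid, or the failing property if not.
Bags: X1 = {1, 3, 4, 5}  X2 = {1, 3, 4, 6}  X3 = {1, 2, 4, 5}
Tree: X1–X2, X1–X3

Yes; width 3.

Checking the three conditions: (i) the bags cover all of {1, 2, 3, 4, 5, 6}; (ii) for each edge, some bag contains both endpoints; (iii) the bags containing any fixed vertex form a subtree. All hold, so the decomposition is valid with width 4 − 1 = 3.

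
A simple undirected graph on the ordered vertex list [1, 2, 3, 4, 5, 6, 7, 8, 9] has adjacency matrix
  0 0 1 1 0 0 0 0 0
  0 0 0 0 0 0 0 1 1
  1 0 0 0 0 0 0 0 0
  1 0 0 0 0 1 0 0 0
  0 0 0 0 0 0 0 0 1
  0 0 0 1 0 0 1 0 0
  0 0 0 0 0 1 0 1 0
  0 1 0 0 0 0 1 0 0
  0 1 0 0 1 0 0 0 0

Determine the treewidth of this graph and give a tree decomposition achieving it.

Treewidth 1.
One optimal decomposition is:
Bags: B1 = {1, 3}  B2 = {1, 4}  B3 = {4, 6}  B4 = {6, 7}  B5 = {7, 8}  B6 = {2, 8}  B7 = {2, 9}  B8 = {5, 9}
Tree: B1–B2, B2–B3, B3–B4, B4–B5, B5–B6, B6–B7, B7–B8

Each bag holds 2 vertices, so the decomposition has width 1, which upper-bounds the treewidth. Since G has at least one edge (e.g. 3–1), it is not an edgeless graph, so tw(G) ≥ 1. Combining the bounds, tw(G) = 1.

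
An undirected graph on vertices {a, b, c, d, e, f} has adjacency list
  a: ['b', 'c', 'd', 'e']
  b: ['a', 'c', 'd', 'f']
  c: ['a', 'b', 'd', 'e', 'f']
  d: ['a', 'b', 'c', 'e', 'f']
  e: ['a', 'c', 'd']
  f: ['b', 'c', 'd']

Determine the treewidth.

3

A width-3 tree decomposition is:
Bags: B1 = {a, b, c, d}  B2 = {b, c, d, f}  B3 = {a, c, d, e}
Tree: B1–B2, B1–B3
The largest bag has 4 vertices, giving width 3; this decomposition certifies tw(G) ≤ 3. On the other hand G contains the 4-clique {b, c, d, f}. A clique must lie in a single bag of any decomposition, so no decomposition can have width below 3. Combining the bounds, tw(G) = 3.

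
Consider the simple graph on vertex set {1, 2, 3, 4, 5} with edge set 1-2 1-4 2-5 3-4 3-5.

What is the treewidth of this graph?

A width-2 tree decomposition is:
Bags: B1 = {1, 2, 5}  B2 = {1, 3, 5}  B3 = {1, 3, 4}
Tree: B1–B2, B2–B3
The largest bag has 3 vertices, giving width 2; this decomposition certifies tw(G) ≤ 2. For the lower bound, G contains the cycle 1–2–5–3–4–1, so G is not a forest; only forests have treewidth ≤ 1, hence tw(G) ≥ 2. Hence tw(G) = 2 exactly.

2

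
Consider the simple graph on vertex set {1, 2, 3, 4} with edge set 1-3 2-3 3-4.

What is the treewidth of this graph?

1

A width-1 tree decomposition is:
Bags: B1 = {2, 3}  B2 = {1, 3}  B3 = {3, 4}
Tree: B1–B2, B1–B3
The largest bag has 2 vertices, giving width 1; this decomposition certifies tw(G) ≤ 1. Since G has at least one edge (e.g. 2–3), it is not an edgeless graph, so tw(G) ≥ 1. Hence tw(G) = 1 exactly.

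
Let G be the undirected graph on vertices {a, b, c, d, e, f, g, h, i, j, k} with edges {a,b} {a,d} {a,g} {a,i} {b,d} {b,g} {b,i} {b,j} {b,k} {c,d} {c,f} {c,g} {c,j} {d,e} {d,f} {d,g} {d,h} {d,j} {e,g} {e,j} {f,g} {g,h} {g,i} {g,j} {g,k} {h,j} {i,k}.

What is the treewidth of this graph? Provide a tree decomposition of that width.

The largest bag has 4 vertices, giving width 3; this decomposition certifies tw(G) ≤ 3. Conversely, {a, b, d, g} is a clique of size 4, and the vertices of any clique must share a bag in every tree decomposition; so some bag has ≥ 4 vertices and tw(G) ≥ 3. Combining the bounds, tw(G) = 3.

Treewidth 3.
One such decomposition:
Bags: B1 = {a, b, g, i}  B2 = {a, b, d, g}  B3 = {b, d, g, j}  B4 = {c, d, g, j}  B5 = {d, g, h, j}  B6 = {b, g, i, k}  B7 = {c, d, f, g}  B8 = {d, e, g, j}
Tree: B1–B2, B2–B3, B3–B4, B4–B5, B1–B6, B4–B7, B3–B8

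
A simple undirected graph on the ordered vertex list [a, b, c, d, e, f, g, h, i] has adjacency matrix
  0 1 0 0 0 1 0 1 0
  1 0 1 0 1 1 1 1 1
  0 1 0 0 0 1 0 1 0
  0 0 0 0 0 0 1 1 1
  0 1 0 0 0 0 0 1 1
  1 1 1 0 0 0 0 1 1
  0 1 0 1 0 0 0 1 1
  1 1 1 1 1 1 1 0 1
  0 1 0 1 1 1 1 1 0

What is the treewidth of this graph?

3

A width-3 tree decomposition is:
Bags: B1 = {b, g, h, i}  B2 = {b, e, h, i}  B3 = {b, f, h, i}  B4 = {a, b, f, h}  B5 = {d, g, h, i}  B6 = {b, c, f, h}
Tree: B1–B2, B2–B3, B3–B4, B1–B5, B4–B6
Every bag has size at most 4, so the width is 4 − 1 = 3 and tw(G) ≤ 3. Conversely, {d, g, h, i} is a clique of size 4, and the vertices of any clique must share a bag in every tree decomposition; so some bag has ≥ 4 vertices and tw(G) ≥ 3. Combining the bounds, tw(G) = 3.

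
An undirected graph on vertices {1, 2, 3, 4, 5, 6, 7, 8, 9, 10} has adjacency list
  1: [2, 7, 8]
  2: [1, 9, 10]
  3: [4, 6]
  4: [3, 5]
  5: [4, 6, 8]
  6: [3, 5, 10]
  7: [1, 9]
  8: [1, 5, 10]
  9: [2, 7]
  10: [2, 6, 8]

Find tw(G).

2

A width-2 tree decomposition is:
Bags: B1 = {3, 4, 6}  B2 = {4, 5, 6}  B3 = {5, 6, 10}  B4 = {5, 8, 10}  B5 = {2, 8, 10}  B6 = {1, 2, 8}  B7 = {1, 2, 9}  B8 = {1, 7, 9}
Tree: B1–B2, B2–B3, B3–B4, B4–B5, B5–B6, B6–B7, B7–B8
Each bag holds 3 vertices, so the decomposition has width 2, which upper-bounds the treewidth. The edges 3–4–5–6–3 form a cycle, so G is not a tree and its treewidth is at least 2. Hence tw(G) = 2 exactly.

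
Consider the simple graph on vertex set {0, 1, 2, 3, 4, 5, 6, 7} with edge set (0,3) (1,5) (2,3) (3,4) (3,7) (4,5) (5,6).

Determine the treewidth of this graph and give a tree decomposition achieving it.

Every bag has size at most 2, so the width is 2 − 1 = 1 and tw(G) ≤ 1. G has an edge, so its treewidth is at least 1. Therefore the treewidth is 1.

Treewidth 1.
One such decomposition:
Bags: B1 = {4, 5}  B2 = {1, 5}  B3 = {3, 4}  B4 = {2, 3}  B5 = {5, 6}  B6 = {3, 7}  B7 = {0, 3}
Tree: B1–B2, B1–B3, B3–B4, B2–B5, B4–B6, B4–B7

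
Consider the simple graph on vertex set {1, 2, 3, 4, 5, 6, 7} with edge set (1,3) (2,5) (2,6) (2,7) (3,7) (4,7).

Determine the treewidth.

A width-1 tree decomposition is:
Bags: B1 = {2, 7}  B2 = {3, 7}  B3 = {2, 5}  B4 = {4, 7}  B5 = {1, 3}  B6 = {2, 6}
Tree: B1–B2, B1–B3, B2–B4, B2–B5, B1–B6
Each bag holds 2 vertices, so the decomposition has width 1, which upper-bounds the treewidth. Since G has at least one edge (e.g. 7–2), it is not an edgeless graph, so tw(G) ≥ 1. The upper and lower bounds meet at 1, so that is the treewidth.

1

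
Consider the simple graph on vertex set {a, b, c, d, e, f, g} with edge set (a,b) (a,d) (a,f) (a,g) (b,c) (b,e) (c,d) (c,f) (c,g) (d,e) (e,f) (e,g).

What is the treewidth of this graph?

A width-3 tree decomposition is:
Bags: B1 = {a, c, e, g}  B2 = {a, c, d, e}  B3 = {a, c, e, f}  B4 = {a, b, c, e}
Tree: B1–B2, B2–B3, B3–B4
Each bag holds 4 vertices, so the decomposition has width 3, which upper-bounds the treewidth. For the lower bound: the 4 vertex sets {c,g}, {a,d}, {e}, {f} are disjoint, each induces a connected subgraph, and every pair is joined by at least one edge of G. Contracting each set to a single vertex therefore yields K_{4} as a minor, and since treewidth is minor-monotone, tw(G) ≥ tw(K_{4}) = 3. Combining the bounds, tw(G) = 3.

3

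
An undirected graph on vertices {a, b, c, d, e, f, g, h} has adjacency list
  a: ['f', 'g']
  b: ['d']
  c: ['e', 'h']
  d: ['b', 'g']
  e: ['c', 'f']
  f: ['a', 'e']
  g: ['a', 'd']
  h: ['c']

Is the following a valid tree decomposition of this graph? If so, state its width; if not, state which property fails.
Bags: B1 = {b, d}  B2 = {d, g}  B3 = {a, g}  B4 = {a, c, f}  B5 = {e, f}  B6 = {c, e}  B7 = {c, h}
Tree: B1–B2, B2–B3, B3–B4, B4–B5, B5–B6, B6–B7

No — bags containing vertex c are not connected in the tree.

A tree decomposition must satisfy three properties: every vertex lies in some bag; for every edge, both endpoints lie together in some bag; and for every vertex, the bags containing it form a connected subtree. Here bags containing vertex c are not connected in the tree, so the decomposition is invalid.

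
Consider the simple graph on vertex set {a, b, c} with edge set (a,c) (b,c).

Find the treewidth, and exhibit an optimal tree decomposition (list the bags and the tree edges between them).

Every bag has size at most 2, so the width is 2 − 1 = 1 and tw(G) ≤ 1. G has an edge, so its treewidth is at least 1. Therefore the treewidth is 1.

Treewidth 1.
Bags: B1 = {a, c}  B2 = {b, c}
Tree: B1–B2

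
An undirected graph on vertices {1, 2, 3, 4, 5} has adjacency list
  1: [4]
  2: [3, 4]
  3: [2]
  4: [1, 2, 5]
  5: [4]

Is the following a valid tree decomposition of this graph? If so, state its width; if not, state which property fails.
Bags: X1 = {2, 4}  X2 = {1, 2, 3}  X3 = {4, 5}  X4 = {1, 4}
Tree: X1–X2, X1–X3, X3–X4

No — bags containing vertex 1 are not connected in the tree.

A tree decomposition must satisfy three properties: every vertex lies in some bag; for every edge, both endpoints lie together in some bag; and for every vertex, the bags containing it form a connected subtree. Here bags containing vertex 1 are not connected in the tree, so the decomposition is invalid.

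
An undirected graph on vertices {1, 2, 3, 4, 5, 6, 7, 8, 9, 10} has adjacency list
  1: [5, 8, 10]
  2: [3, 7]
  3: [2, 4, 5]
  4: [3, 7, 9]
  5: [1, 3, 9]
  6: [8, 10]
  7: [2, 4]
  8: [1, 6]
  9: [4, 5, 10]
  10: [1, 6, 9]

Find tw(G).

2

A width-2 tree decomposition is:
Bags: B1 = {2, 4, 7}  B2 = {2, 3, 4}  B3 = {3, 4, 9}  B4 = {3, 5, 9}  B5 = {5, 9, 10}  B6 = {1, 5, 10}  B7 = {1, 6, 10}  B8 = {1, 6, 8}
Tree: B1–B2, B2–B3, B3–B4, B4–B5, B5–B6, B6–B7, B7–B8
Every bag has size at most 3, so the width is 3 − 1 = 2 and tw(G) ≤ 2. Since 7–2–3–4–7 is a cycle in G, G is not acyclic. Forests are exactly the graphs of treewidth ≤ 1, so tw(G) ≥ 2. Hence tw(G) = 2 exactly.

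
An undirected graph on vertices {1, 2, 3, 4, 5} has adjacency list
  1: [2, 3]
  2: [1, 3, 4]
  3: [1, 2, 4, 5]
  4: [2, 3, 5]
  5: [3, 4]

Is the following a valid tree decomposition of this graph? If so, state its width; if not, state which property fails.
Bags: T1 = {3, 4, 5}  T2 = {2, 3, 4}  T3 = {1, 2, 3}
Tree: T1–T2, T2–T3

Vertex coverage: the bags together contain {1, 2, 3, 4, 5}, the full vertex set. Edge coverage: each edge of G has both endpoints in at least one bag. Running intersection: for every vertex, the bags containing it form a connected subtree. All three properties hold, so this is a valid tree decomposition of width max|bag| − 1 = 2, and hence tw(G) ≤ 2.

Yes; width 2.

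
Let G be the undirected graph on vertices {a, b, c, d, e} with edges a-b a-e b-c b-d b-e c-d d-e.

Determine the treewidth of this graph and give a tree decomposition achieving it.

Treewidth 2.
Bags: B1 = {b, d, e}  B2 = {a, b, e}  B3 = {b, c, d}
Tree: B1–B2, B1–B3

Every bag has size at most 3, so the width is 3 − 1 = 2 and tw(G) ≤ 2. Conversely, {b, d, e} is a clique of size 3, and the vertices of any clique must share a bag in every tree decomposition; so some bag has ≥ 3 vertices and tw(G) ≥ 2. The upper and lower bounds meet at 2, so that is the treewidth.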